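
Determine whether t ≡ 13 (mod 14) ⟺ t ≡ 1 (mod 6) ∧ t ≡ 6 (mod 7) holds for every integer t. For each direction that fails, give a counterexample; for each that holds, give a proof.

Only the converse holds.

(→) This fails: t = 41 gives 41 ≡ 13 (mod 14) but 41 ≡ 5 (mod 6), so the conjunction on the right does not hold.

(←) Conversely, if t ≡ 1 (mod 6) and t ≡ 6 (mod 7), then by the Chinese remainder theorem t ≡ 13 (mod 42). Since 13 ≡ 13 (mod 14) and 14 ∣ 42, we get t ≡ 13 (mod 14).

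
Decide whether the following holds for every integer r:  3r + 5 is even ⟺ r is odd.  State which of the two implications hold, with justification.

(→) Suppose 3r + 5 is even. Since 3 is odd, 3r and r have the same parity, so 3r + 5 ≡ r + 5 (mod 2). As 5 is odd, 3r + 5 is even exactly when r is odd. Thus r is odd.

(←) Conversely, suppose r is odd; write r = 2j + 1. Then 3r + 5 = 3·(2j + 1) + 5 = 2·3j + 8, which is even.

Equivalent; both directions hold.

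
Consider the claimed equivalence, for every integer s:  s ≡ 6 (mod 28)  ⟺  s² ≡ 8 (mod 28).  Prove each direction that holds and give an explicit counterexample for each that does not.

(→) Suppose s ≡ 6 (mod 28). Write s = 28j + 6. Then (28j + 6)² = 784j² + 336j + 36 = 28(28j² + 12j + 1) + 8, so s² ≡ 8 (mod 28).

(←) This fails: take s = 8. Then 8² = 64 ≡ 8 (mod 28), yet 8 ≡ 8 (mod 28), not 6.

The forward direction holds; the converse fails.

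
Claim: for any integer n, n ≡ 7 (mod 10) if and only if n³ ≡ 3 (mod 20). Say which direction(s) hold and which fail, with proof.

The forward direction fails; the converse holds.

Forward direction. This fails: take n = 17. Then 17 ≡ 7 (mod 10), but 17³ = 4913 ≡ 13 (mod 20), not 3.

Converse. The residues r modulo 20 with r³ ≡ 3 (mod 20) are exactly {7}, and each is ≡ 7 (mod 10).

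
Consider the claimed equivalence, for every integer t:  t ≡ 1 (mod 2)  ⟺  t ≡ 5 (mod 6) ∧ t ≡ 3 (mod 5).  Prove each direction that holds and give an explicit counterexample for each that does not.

(→) This fails: t = 1 gives 1 ≡ 1 (mod 2) but 1 ≡ 1 (mod 6), so the conjunction on the right does not hold.

(←) Conversely, if t ≡ 5 (mod 6) and t ≡ 3 (mod 5), then by the Chinese remainder theorem t ≡ 23 (mod 30). Since 23 ≡ 1 (mod 2) and 2 ∣ 30, we get t ≡ 1 (mod 2).

Only the reverse direction holds.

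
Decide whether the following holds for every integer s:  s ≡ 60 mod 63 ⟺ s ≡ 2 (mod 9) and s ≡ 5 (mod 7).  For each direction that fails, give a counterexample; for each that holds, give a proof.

Both directions fail.

(→) This fails: s = 60 gives 60 ≡ 60 (mod 63) but 60 ≡ 6 (mod 9), so the conjunction on the right does not hold.

(←) This fails: s = 47 satisfies both congruences on the right (47 ≡ 2 mod 9 and 47 ≡ 5 mod 7) yet 47 ≡ 47 (mod 63), not 60.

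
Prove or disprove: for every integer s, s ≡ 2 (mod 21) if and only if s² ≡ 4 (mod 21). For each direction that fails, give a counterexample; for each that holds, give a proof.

Only the forward direction holds.

Forward direction. Suppose s ≡ 2 (mod 21). Write s = 21j + 2. Then (21j + 2)² = 441j² + 84j + 4 = 21(21j² + 4j) + 4, so s² ≡ 4 (mod 21).

Converse. This fails: take s = 5. Then 5² = 25 ≡ 4 (mod 21), yet 5 ≡ 5 (mod 21), not 2.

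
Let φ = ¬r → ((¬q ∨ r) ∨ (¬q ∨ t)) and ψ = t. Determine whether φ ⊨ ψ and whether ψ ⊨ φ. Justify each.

(⇐) Assume the antecedent. If t is true, ¬r → ((¬q ∨ r) ∨ (¬q ∨ t)) reduces to true regardless of the other variables. If t is false, the antecedent cannot hold. Either way ¬r → ((¬q ∨ r) ∨ (¬q ∨ t)) holds.

(⇒) This fails. Under t = F, q = F, r = F, the left side is true but the right side is false.

(⇒) fails; (⇐) holds.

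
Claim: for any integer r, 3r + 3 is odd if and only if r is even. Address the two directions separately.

Equivalent; both directions hold.

[⇐] Suppose r is even; write r = 2j. Then 3r + 3 = 3·(2j) + 3 = 2·3j + 3, which is odd.

[⇒] Suppose 3r + 3 is odd. Since 3 is odd, 3r and r have the same parity, so 3r + 3 ≡ r + 3 (mod 2). As 3 is odd, 3r + 3 is odd exactly when r is even. Thus r is even.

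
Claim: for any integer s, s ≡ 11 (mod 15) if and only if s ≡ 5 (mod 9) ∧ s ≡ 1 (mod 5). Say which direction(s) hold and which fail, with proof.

Forward direction. This fails: s = 26 gives 26 ≡ 11 (mod 15) but 26 ≡ 8 (mod 9), so the conjunction on the right does not hold.

Converse. If s ≡ 5 (mod 9) and s ≡ 1 (mod 5), then by the Chinese remainder theorem s ≡ 41 (mod 45). Since 41 ≡ 11 (mod 15) and 15 ∣ 45, we get s ≡ 11 (mod 15).

Not equivalent: only (⇐) holds.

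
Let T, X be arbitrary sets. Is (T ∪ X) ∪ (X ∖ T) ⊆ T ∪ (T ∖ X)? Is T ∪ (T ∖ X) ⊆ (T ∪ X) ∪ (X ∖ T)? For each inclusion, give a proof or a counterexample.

(⟹) This inclusion fails. Take T = ∅, X = {1}; then 1 ∈ (T ∪ X) ∪ (X ∖ T) but 1 ∉ T ∪ (T ∖ X).

(⟸) Let x ∈ T ∪ (T ∖ X). Then either x ∈ T and x ∉ X; or x ∈ T ∩ X. In each case x ∈ (T ∪ X) ∪ (X ∖ T), so T ∪ (T ∖ X) ⊆ (T ∪ X) ∪ (X ∖ T).

(⊆) fails; (⊇) holds.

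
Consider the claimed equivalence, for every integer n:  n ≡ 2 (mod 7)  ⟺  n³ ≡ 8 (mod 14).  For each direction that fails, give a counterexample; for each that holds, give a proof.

Both directions fail.

(⇒) This fails: take n = 9. Then 9 ≡ 2 (mod 7), but 9³ = 729 ≡ 1 (mod 14), not 8.

(⇐) This fails: take n = 4. Then 4³ = 64 ≡ 8 (mod 14), yet 4 ≡ 4 (mod 7), not 2.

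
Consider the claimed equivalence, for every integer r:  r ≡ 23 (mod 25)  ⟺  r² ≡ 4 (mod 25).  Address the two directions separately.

Not equivalent: only (⇒) holds.

[⇒] Suppose r ≡ 23 (mod 25). Write r = 25j + 23. Then (25j + 23)² = 625j² + 1150j + 529 = 25(25j² + 46j + 21) + 4, so r² ≡ 4 (mod 25).

[⇐] This fails: take r = 2. Then 2² = 4 ≡ 4 (mod 25), yet 2 ≡ 2 (mod 25), not 23.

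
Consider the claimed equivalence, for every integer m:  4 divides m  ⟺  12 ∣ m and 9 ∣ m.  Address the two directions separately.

Only the reverse direction holds.

(⟹) This fails: take m = 4. Certainly 4 ∣ 4, but 12 ∤ 4.

(⟸) Suppose 12 ∣ m and 9 ∣ m. Any common multiple of 12 and 9 is a multiple of their lcm; here lcm(12, 9) = 12·9/gcd(12, 9) = 108/3 = 36, so 36 ∣ m. Since 4 ∣ 36, it follows that 4 ∣ m.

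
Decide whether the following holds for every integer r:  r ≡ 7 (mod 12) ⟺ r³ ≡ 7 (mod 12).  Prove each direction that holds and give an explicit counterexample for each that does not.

Both directions hold.

Forward direction. Suppose r ≡ 7 (mod 12). Write r = 12j + 7. Then (12j + 7)³ = 1728j³ + 3024j² + 1764j + 343 = 12(144j³ + 252j² + 147j + 28) + 7, so r³ ≡ 7 (mod 12).

Converse. For the converse, argue contrapositively. If r ≢ 7 (mod 12), then r is congruent to one of 0, 1, 2, 3, 4, 5, 6, 8, 9, 10, 11 modulo 12, and these give r³ ≡ 0, 1, 8, 3, 4, 5, 0, 8, 9, 4, 11 respectively — never 7.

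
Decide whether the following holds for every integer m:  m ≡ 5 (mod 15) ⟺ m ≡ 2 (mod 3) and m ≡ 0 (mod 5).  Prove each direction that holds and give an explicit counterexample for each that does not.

Forward direction. Suppose m ≡ 5 (mod 15); write m = 15j + 5. Since 3 ∣ 15, reducing mod 3 gives m ≡ 5 ≡ 2 (mod 3); since 5 ∣ 15, reducing mod 5 gives m ≡ 5 ≡ 0 (mod 5).

Converse. If m ≡ 2 (mod 3) and m ≡ 0 (mod 5), then by the Chinese remainder theorem m ≡ 5 (mod 15). This is exactly m ≡ 5 (mod 15).

Both implications hold.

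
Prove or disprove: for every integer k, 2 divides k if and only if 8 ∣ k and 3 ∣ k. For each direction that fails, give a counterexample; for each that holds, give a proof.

(⟹) This fails: take k = 2. Certainly 2 ∣ 2, but 8 ∤ 2.

(⟸) Suppose 8 ∣ k and 3 ∣ k. Any common multiple of 8 and 3 is a multiple of their lcm; here gcd(8, 3) = 1, so lcm(8, 3) = 8·3 = 24, so 24 ∣ k. Since 2 ∣ 24, it follows that 2 ∣ k.

Not equivalent: only (⇐) holds.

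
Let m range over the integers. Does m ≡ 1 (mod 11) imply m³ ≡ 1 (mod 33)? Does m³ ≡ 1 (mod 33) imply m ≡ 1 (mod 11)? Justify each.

(→) This fails: take m = 12. Then 12 ≡ 1 (mod 11), but 12³ = 1728 ≡ 12 (mod 33), not 1.

(←) Conversely, the residues r modulo 33 with r³ ≡ 1 (mod 33) are exactly {1}, and each is ≡ 1 (mod 11).

Only the reverse direction holds.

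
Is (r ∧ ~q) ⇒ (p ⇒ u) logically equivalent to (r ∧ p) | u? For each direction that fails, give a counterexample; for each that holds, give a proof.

Neither direction holds.

(⇒) This fails. Under u = F, r = F, q = F, p = F, the left side is true but the right side is false.

(⇐) This fails. Under u = F, r = T, q = F, p = T, the left side is false but the right side is true.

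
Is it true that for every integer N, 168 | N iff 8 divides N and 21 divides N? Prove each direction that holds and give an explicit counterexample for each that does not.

Both implications hold.

[⇐] Suppose 8 ∣ N and 21 ∣ N. Any common multiple of 8 and 21 is a multiple of their lcm; here gcd(8, 21) = 1, so lcm(8, 21) = 8·21 = 168, so 168 ∣ N.

[⇒] If 168 ∣ N, write N = 168q. Since 168 = 21·8, N = 8·(21q), so 8 ∣ N; and since 168 = 8·21, N = 21·(8q), so 21 ∣ N.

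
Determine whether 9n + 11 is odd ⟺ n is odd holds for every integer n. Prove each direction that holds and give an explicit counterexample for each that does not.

(⇒) This fails: n = 0 gives 9n + 11 = 11, which is odd, but 0 is even, not odd.

(⇐) This also fails: n = 1 is odd, but 9n + 11 = 20 is even, not odd.

(⇒) fails and (⇐) fails.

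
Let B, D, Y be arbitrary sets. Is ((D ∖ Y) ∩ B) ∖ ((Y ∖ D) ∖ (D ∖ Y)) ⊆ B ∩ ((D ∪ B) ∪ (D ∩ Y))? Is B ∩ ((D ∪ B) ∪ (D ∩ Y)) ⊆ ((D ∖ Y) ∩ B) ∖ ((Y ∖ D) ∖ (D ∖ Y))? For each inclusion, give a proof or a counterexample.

(⟹) Let x ∈ ((D ∖ Y) ∩ B) ∖ ((Y ∖ D) ∖ (D ∖ Y)). Then x ∈ B ∩ D and x ∉ Y, from which x ∈ B ∩ ((D ∪ B) ∪ (D ∩ Y)).

(⟸) This inclusion fails. Take B = {1}, D = ∅, Y = ∅; then 1 ∈ B ∩ ((D ∪ B) ∪ (D ∩ Y)) but 1 ∉ ((D ∖ Y) ∩ B) ∖ ((Y ∖ D) ∖ (D ∖ Y)).

The sets are not equal: only the forward inclusion holds.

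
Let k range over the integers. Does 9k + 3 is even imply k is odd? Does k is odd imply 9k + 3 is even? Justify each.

Both directions hold.

Converse. Suppose k is odd; write k = 2j + 1. Then 9k + 3 = 9·(2j + 1) + 3 = 2·9j + 12, which is even.

Forward direction. Suppose 9k + 3 is even. Since 9 is odd, 9k and k have the same parity, so 9k + 3 ≡ k + 3 (mod 2). As 3 is odd, 9k + 3 is even exactly when k is odd. Thus k is odd.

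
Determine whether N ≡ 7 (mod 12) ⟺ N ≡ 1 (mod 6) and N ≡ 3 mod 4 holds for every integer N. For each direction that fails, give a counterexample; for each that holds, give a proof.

Both directions hold; the statement is true.

(⟸) If N ≡ 1 (mod 6) and N ≡ 3 (mod 4), then by the Chinese remainder theorem N ≡ 7 (mod 12). This is exactly N ≡ 7 (mod 12).

(⟹) Suppose N ≡ 7 (mod 12); write N = 12j + 7. Since 6 ∣ 12, reducing mod 6 gives N ≡ 7 ≡ 1 (mod 6); since 4 ∣ 12, reducing mod 4 gives N ≡ 7 ≡ 3 (mod 4).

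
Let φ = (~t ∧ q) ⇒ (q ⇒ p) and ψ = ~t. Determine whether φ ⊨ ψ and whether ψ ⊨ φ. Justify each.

(⟹) This fails. Under t = T, p = F, q = F, the left side is true but the right side is false.

(⟸) This fails. Under t = F, p = F, q = T, the left side is false but the right side is true.

(⇒) fails and (⇐) fails.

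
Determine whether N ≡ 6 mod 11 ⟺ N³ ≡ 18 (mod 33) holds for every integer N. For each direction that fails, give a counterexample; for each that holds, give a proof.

Only the converse holds.

(⇐) The residues r modulo 33 with r³ ≡ 18 (mod 33) are exactly {6}, and each is ≡ 6 (mod 11).

(⇒) This fails: take N = 17. Then 17 ≡ 6 (mod 11), but 17³ = 4913 ≡ 29 (mod 33), not 18.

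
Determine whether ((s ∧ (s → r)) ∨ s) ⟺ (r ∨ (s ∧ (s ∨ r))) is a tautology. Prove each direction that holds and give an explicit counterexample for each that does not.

(←) This fails. Under s = F, r = T, the left side is false but the right side is true.

(→) Assume the antecedent. If s is true, r ∨ (s ∧ (s ∨ r)) reduces to true regardless of the other variables. If s is false, the antecedent cannot hold. Either way r ∨ (s ∧ (s ∨ r)) holds.

Not equivalent: only (⇒) holds.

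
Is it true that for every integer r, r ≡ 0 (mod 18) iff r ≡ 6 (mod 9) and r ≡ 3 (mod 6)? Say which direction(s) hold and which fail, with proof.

Neither implication holds.

Forward direction. This fails: r = 0 gives 0 ≡ 0 (mod 18) but 0 ≡ 0 (mod 9), so the conjunction on the right does not hold.

Converse. This fails: r = 15 satisfies both congruences on the right (15 ≡ 6 mod 9 and 15 ≡ 3 mod 6) yet 15 ≡ 15 (mod 18), not 0.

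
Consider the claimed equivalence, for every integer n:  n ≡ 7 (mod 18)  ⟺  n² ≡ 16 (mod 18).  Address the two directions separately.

[⇒] This fails: take n = 7. Then 7 ≡ 7 (mod 18), but 7² = 49 ≡ 13 (mod 18), not 16.

[⇐] This fails: take n = 4. Then 4² = 16 ≡ 16 (mod 18), yet 4 ≡ 4 (mod 18), not 7.

Both directions fail.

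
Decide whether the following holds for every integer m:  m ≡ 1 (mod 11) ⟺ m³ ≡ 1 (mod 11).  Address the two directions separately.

(⟹) Suppose m ≡ 1 (mod 11). Write m = 11j + 1. Then (11j + 1)³ = 1331j³ + 363j² + 33j + 1 = 11(121j³ + 33j² + 3j) + 1, so m³ ≡ 1 (mod 11).

(⟸) For the converse, argue contrapositively. If m ≢ 1 (mod 11), then m is congruent to one of 0, 2, 3, 4, 5, 6, 7, 8, 9, 10 modulo 11, and these give m³ ≡ 0, 8, 5, 9, 4, 7, 2, 6, 3, 10 respectively — never 1.

Both directions hold.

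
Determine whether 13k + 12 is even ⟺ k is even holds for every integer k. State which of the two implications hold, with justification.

(←) Suppose k is even; write k = 2j. Then 13k + 12 = 13·(2j) + 12 = 2·13j + 12, which is even.

(→) Suppose 13k + 12 is even. Since 13 is odd, 13k and k have the same parity, so 13k + 12 ≡ k + 12 (mod 2). As 12 is even, 13k + 12 is even exactly when k is even. Thus k is even.

Equivalent; both directions hold.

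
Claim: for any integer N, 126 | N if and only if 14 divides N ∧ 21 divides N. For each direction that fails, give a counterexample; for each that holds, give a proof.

Only the forward implication holds.

(→) If 126 ∣ N, write N = 126q. Since 126 = 9·14, N = 14·(9q), so 14 ∣ N; and since 126 = 6·21, N = 21·(6q), so 21 ∣ N.

(←) This fails: take N = 42. Both 14 ∣ 42 and 21 ∣ 42, yet 42 is not a multiple of 126 (since 42 = 0·126 + 42), so 126 ∤ 42.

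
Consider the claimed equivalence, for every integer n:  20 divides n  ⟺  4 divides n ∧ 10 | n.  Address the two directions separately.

Both directions hold; the statement is true.

(⟹) If 20 ∣ n, write n = 20q. Since 20 = 5·4, n = 4·(5q), so 4 ∣ n; and since 20 = 2·10, n = 10·(2q), so 10 ∣ n.

(⟸) Suppose 4 ∣ n and 10 ∣ n. Any common multiple of 4 and 10 is a multiple of their lcm; here lcm(4, 10) = 4·10/gcd(4, 10) = 40/2 = 20, so 20 ∣ n.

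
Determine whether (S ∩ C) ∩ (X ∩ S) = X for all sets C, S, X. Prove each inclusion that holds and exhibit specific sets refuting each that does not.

Reverse inclusion. This inclusion fails. Take C = ∅, S = ∅, X = {1}; then 1 ∈ X but 1 ∉ (S ∩ C) ∩ (X ∩ S).

Forward inclusion. Let x ∈ (S ∩ C) ∩ (X ∩ S). Then x ∈ C ∩ S ∩ X, from which x ∈ X.

The sets are not equal: only the forward inclusion holds.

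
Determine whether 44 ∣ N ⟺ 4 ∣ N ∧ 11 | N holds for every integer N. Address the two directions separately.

The biconditional holds.

Forward direction. If 44 ∣ N, write N = 44q. Since 44 = 11·4, N = 4·(11q), so 4 ∣ N; and since 44 = 4·11, N = 11·(4q), so 11 ∣ N.

Converse. Suppose 4 ∣ N and 11 ∣ N. Any common multiple of 4 and 11 is a multiple of their lcm; here gcd(4, 11) = 1, so lcm(4, 11) = 4·11 = 44, so 44 ∣ N.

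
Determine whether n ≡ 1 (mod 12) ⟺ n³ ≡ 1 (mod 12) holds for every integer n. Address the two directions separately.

Both directions hold.

(→) Suppose n ≡ 1 (mod 12). Write n = 12j + 1. Then (12j + 1)³ = 1728j³ + 432j² + 36j + 1 = 12(144j³ + 36j² + 3j) + 1, so n³ ≡ 1 (mod 12).

(←) Conversely, suppose n³ ≡ 1 (mod 12). The only residue r in {0, …, 11} with r³ ≡ 1 (mod 12) is r = 1, so n ≡ 1 (mod 12).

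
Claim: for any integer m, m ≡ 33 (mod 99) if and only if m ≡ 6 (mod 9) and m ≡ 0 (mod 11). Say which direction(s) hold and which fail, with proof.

Forward direction. Suppose m ≡ 33 (mod 99); write m = 99j + 33. Since 9 ∣ 99, reducing mod 9 gives m ≡ 33 ≡ 6 (mod 9); since 11 ∣ 99, reducing mod 11 gives m ≡ 33 ≡ 0 (mod 11).

Converse. If m ≡ 6 (mod 9) and m ≡ 0 (mod 11), then by the Chinese remainder theorem m ≡ 33 (mod 99). This is exactly m ≡ 33 (mod 99).

The biconditional holds.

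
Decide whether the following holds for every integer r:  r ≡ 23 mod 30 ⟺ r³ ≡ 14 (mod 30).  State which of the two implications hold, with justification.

Neither direction holds.

Forward direction. This fails: take r = 23. Then 23 ≡ 23 (mod 30), but 23³ = 12167 ≡ 17 (mod 30), not 14.

Converse. This fails: take r = 14. Then 14³ = 2744 ≡ 14 (mod 30), yet 14 ≡ 14 (mod 30), not 23.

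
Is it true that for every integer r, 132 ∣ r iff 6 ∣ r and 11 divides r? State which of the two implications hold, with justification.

(→) If 132 ∣ r, write r = 132q. Since 132 = 22·6, r = 6·(22q), so 6 ∣ r; and since 132 = 12·11, r = 11·(12q), so 11 ∣ r.

(←) This fails: take r = 66. Both 6 ∣ 66 and 11 ∣ 66, yet 66 is not a multiple of 132 (since 66 = 0·132 + 66), so 132 ∤ 66.

Only the forward direction holds.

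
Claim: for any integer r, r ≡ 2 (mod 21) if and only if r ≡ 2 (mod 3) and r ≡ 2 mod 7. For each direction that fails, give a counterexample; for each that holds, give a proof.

Both implications hold.

(←) If r ≡ 2 (mod 3) and r ≡ 2 (mod 7), then by the Chinese remainder theorem r ≡ 2 (mod 21). This is exactly r ≡ 2 (mod 21).

(→) Suppose r ≡ 2 (mod 21); write r = 21j + 2. Since 3 ∣ 21, reducing mod 3 gives r ≡ 2 (mod 3); since 7 ∣ 21, reducing mod 7 gives r ≡ 2 (mod 7).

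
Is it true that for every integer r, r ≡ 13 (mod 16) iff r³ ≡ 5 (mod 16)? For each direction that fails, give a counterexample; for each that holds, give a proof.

Equivalent; both directions hold.

(⟹) Suppose r ≡ 13 (mod 16). Write r = 16j + 13. Then (16j + 13)³ = 4096j³ + 9984j² + 8112j + 2197 = 16(256j³ + 624j² + 507j + 137) + 5, so r³ ≡ 5 (mod 16).

(⟸) Conversely, suppose r³ ≡ 5 (mod 16). The only residue r in {0, …, 15} with r³ ≡ 5 (mod 16) is r = 13, so r ≡ 13 (mod 16).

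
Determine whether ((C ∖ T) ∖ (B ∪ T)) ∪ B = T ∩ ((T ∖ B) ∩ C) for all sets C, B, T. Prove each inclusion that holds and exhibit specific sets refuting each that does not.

(⊆) This inclusion fails. Take C = {1}, B = ∅, T = ∅; then 1 ∈ ((C ∖ T) ∖ (B ∪ T)) ∪ B but 1 ∉ T ∩ ((T ∖ B) ∩ C).

(⊇) This inclusion fails. Take C = {1}, B = ∅, T = {1}; then 1 ∈ T ∩ ((T ∖ B) ∩ C) but 1 ∉ ((C ∖ T) ∖ (B ∪ T)) ∪ B.

Neither inclusion holds.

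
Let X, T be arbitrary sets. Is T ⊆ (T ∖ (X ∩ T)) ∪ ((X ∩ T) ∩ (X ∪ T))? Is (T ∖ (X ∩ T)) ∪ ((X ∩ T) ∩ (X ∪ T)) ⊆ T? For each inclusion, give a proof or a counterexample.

Both inclusions hold; the sets are equal.

(⟹) Let x ∈ T. Then either x ∈ T and x ∉ X; or x ∈ X ∩ T. In each case x ∈ (T ∖ (X ∩ T)) ∪ ((X ∩ T) ∩ (X ∪ T)), so T ⊆ (T ∖ (X ∩ T)) ∪ ((X ∩ T) ∩ (X ∪ T)).

(⟸) Let x ∈ (T ∖ (X ∩ T)) ∪ ((X ∩ T) ∩ (X ∪ T)). Then either x ∈ T and x ∉ X; or x ∈ X ∩ T. In each case x ∈ T, so (T ∖ (X ∩ T)) ∪ ((X ∩ T) ∩ (X ∪ T)) ⊆ T.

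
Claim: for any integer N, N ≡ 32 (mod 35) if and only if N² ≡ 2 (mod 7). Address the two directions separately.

Only the forward direction holds.

(⟹) Suppose N ≡ 32 (mod 35). Then N² ≡ 32² = 1024 (mod 35), and since 7 ∣ 35, also N² ≡ 2 (mod 7).

(⟸) This fails: take N = 3. Then 3² = 9 ≡ 2 (mod 7), yet 3 ≡ 3 (mod 35), not 32.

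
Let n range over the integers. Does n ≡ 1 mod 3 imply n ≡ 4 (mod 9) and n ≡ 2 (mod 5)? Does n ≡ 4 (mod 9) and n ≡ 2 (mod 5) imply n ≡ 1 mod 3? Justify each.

Only the reverse direction holds.

(→) This fails: n = 1 gives 1 ≡ 1 (mod 3) but 1 ≡ 1 (mod 9), so the conjunction on the right does not hold.

(←) Conversely, if n ≡ 4 (mod 9) and n ≡ 2 (mod 5), then by the Chinese remainder theorem n ≡ 22 (mod 45). Since 22 ≡ 1 (mod 3) and 3 ∣ 45, we get n ≡ 1 (mod 3).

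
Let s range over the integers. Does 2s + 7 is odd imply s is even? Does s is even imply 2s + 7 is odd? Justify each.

[⇐] Suppose s is even. Since 2 is even, 2s is even for every s, so 2s + 7 has the same parity as 7, which is odd. Hence 2s + 7 is odd.

[⇒] This fails: take s = 5. Then 2s + 7 = 17, which is odd, yet s = 5 is odd, not even.

The forward direction fails; the converse holds.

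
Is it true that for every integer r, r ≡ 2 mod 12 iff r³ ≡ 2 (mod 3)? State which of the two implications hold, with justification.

The forward direction holds; the converse fails.

Forward direction. Suppose r ≡ 2 (mod 12). Then r³ ≡ 2³ = 8 (mod 12), and since 3 ∣ 12, also r³ ≡ 2 (mod 3).

Converse. This fails: take r = 5. Then 5³ = 125 ≡ 2 (mod 3), yet 5 ≡ 5 (mod 12), not 2.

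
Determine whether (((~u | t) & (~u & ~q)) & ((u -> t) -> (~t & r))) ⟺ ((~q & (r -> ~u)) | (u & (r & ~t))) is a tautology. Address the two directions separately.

Only the forward implication holds.

[⇒] Assume the antecedent. If t is true, the antecedent cannot hold. If t is false, the antecedent forces (t = F, q = F, r = T, u = F), and the consequent holds there. Either way the consequent holds.

[⇐] This fails. Under t = F, q = F, r = F, u = F, the left side is false but the right side is true.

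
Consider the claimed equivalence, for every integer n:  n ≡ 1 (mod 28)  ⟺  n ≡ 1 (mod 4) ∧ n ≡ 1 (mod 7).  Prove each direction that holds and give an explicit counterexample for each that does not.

The biconditional holds.

(→) Suppose n ≡ 1 (mod 28); write n = 28j + 1. Since 4 ∣ 28, reducing mod 4 gives n ≡ 1 (mod 4); since 7 ∣ 28, reducing mod 7 gives n ≡ 1 (mod 7).

(←) Conversely, if n ≡ 1 (mod 4) and n ≡ 1 (mod 7), then by the Chinese remainder theorem n ≡ 1 (mod 28). This is exactly n ≡ 1 (mod 28).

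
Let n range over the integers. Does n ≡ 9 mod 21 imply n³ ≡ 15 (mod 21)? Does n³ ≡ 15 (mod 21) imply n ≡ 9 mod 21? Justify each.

Forward direction. Suppose n ≡ 9 mod 21. Write n = 21j + 9. Then (21j + 9)³ = 9261j³ + 11907j² + 5103j + 729 = 21(441j³ + 567j² + 243j + 34) + 15, so n³ ≡ 15 (mod 21).

Converse. This fails: take n = 15. Then 15³ = 3375 ≡ 15 (mod 21), yet 15 ≡ 15 (mod 21), not 9.

Only the forward direction holds.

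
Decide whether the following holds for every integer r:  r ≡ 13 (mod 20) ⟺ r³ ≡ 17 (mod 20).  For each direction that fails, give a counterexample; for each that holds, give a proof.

(⟹) Suppose r ≡ 13 (mod 20). Write r = 20j + 13. Then (20j + 13)³ = 8000j³ + 15600j² + 10140j + 2197 = 20(400j³ + 780j² + 507j + 109) + 17, so r³ ≡ 17 (mod 20).

(⟸) Conversely, suppose r³ ≡ 17 (mod 20). The only residue r in {0, …, 19} with r³ ≡ 17 (mod 20) is r = 13, so r ≡ 13 (mod 20).

Equivalent; both directions hold.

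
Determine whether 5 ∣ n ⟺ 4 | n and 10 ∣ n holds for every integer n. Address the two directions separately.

Not equivalent: only (⇐) holds.

(→) This fails: take n = 5. Certainly 5 ∣ 5, but 4 ∤ 5.

(←) Suppose 4 ∣ n and 10 ∣ n. Any common multiple of 4 and 10 is a multiple of their lcm; here lcm(4, 10) = 4·10/gcd(4, 10) = 40/2 = 20, so 20 ∣ n. Since 5 ∣ 20, it follows that 5 ∣ n.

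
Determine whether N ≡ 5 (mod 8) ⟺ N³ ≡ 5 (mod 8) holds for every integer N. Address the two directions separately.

[⇒] Suppose N ≡ 5 (mod 8). Write N = 8j + 5. Then (8j + 5)³ = 512j³ + 960j² + 600j + 125 = 8(64j³ + 120j² + 75j + 15) + 5, so N³ ≡ 5 (mod 8).

[⇐] For the converse, argue contrapositively. If N ≢ 5 (mod 8), then N is congruent to one of 0, 1, 2, 3, 4, 6, 7 modulo 8, and these give N³ ≡ 0, 1, 0, 3, 0, 0, 7 respectively — never 5.

Equivalent; both directions hold.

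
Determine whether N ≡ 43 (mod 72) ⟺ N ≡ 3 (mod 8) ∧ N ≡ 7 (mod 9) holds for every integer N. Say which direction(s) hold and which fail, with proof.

(⇒) Suppose N ≡ 43 (mod 72); write N = 72j + 43. Since 8 ∣ 72, reducing mod 8 gives N ≡ 43 ≡ 3 (mod 8); since 9 ∣ 72, reducing mod 9 gives N ≡ 43 ≡ 7 (mod 9).

(⇐) Conversely, if N ≡ 3 (mod 8) and N ≡ 7 (mod 9), then by the Chinese remainder theorem N ≡ 43 (mod 72). This is exactly N ≡ 43 (mod 72).

Both implications hold.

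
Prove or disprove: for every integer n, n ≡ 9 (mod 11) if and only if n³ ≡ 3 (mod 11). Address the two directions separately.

Forward direction. Suppose n ≡ 9 (mod 11). Write n = 11j + 9. Then (11j + 9)³ = 1331j³ + 3267j² + 2673j + 729 = 11(121j³ + 297j² + 243j + 66) + 3, so n³ ≡ 3 (mod 11).

Converse. For the converse, argue contrapositively. If n ≢ 9 (mod 11), then n is congruent to one of 0, 1, 2, 3, 4, 5, 6, 7, 8, 10 modulo 11, and these give n³ ≡ 0, 1, 8, 5, 9, 4, 7, 2, 6, 10 respectively — never 3.

Both directions hold.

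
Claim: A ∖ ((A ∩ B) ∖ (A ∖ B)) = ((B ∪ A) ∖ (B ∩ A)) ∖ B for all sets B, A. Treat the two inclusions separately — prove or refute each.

(⊆) Let x ∈ A ∖ ((A ∩ B) ∖ (A ∖ B)). Then x ∈ A and x ∉ B, from which x ∈ ((B ∪ A) ∖ (B ∩ A)) ∖ B.

(⊇) Let x ∈ ((B ∪ A) ∖ (B ∩ A)) ∖ B. Then x ∈ A and x ∉ B, from which x ∈ A ∖ ((A ∩ B) ∖ (A ∖ B)).

Both inclusions hold; the sets are equal.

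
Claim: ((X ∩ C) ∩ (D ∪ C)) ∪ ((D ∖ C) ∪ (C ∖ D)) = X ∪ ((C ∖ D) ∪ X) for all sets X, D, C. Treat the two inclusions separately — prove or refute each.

Forward inclusion. This inclusion fails. Take X = ∅, D = {1}, C = ∅; then 1 ∈ ((X ∩ C) ∩ (D ∪ C)) ∪ ((D ∖ C) ∪ (C ∖ D)) but 1 ∉ X ∪ ((C ∖ D) ∪ X).

Reverse inclusion. This inclusion fails. Take X = {1}, D = ∅, C = ∅; then 1 ∈ X ∪ ((C ∖ D) ∪ X) but 1 ∉ ((X ∩ C) ∩ (D ∪ C)) ∪ ((D ∖ C) ∪ (C ∖ D)).

Neither inclusion holds.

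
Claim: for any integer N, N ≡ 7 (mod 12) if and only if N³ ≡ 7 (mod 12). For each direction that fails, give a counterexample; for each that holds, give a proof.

(⇒) Suppose N ≡ 7 (mod 12). Write N = 12j + 7. Then (12j + 7)³ = 1728j³ + 3024j² + 1764j + 343 = 12(144j³ + 252j² + 147j + 28) + 7, so N³ ≡ 7 (mod 12).

(⇐) For the converse, argue contrapositively. If N ≢ 7 (mod 12), then N is congruent to one of 0, 1, 2, 3, 4, 5, 6, 8, 9, 10, 11 modulo 12, and these give N³ ≡ 0, 1, 8, 3, 4, 5, 0, 8, 9, 4, 11 respectively — never 7.

The biconditional holds.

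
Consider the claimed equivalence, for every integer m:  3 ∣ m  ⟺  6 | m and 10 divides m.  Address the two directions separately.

Only the converse holds.

(⟹) This fails: take m = 3. Certainly 3 ∣ 3, but 6 ∤ 3.

(⟸) Suppose 6 ∣ m and 10 ∣ m. Any common multiple of 6 and 10 is a multiple of their lcm; here lcm(6, 10) = 6·10/gcd(6, 10) = 60/2 = 30, so 30 ∣ m. Since 3 ∣ 30, it follows that 3 ∣ m.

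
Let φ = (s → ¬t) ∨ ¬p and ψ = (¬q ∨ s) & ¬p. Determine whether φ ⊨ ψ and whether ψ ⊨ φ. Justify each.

Only the converse holds.

(→) This fails. Under t = F, s = F, q = T, p = F, the left side is true but the right side is false.

(←) Assume the antecedent. If p is true, the antecedent cannot hold. If p is false, (s → ¬t) ∨ ¬p reduces to true regardless of the other variables. Either way (s → ¬t) ∨ ¬p holds.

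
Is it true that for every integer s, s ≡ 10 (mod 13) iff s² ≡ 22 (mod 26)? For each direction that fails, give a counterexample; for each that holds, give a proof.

Neither direction holds.

(⇒) This fails: take s = 23. Then 23 ≡ 10 (mod 13), but 23² = 529 ≡ 9 (mod 26), not 22.

(⇐) This fails: take s = 16. Then 16² = 256 ≡ 22 (mod 26), yet 16 ≡ 3 (mod 13), not 10.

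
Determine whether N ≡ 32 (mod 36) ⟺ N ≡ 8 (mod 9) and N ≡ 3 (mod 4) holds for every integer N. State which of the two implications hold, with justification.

Neither direction holds.

(→) This fails: N = 32 gives 32 ≡ 32 (mod 36) but 32 ≡ 5 (mod 9), so the conjunction on the right does not hold.

(←) This fails: N = 35 satisfies both congruences on the right (35 ≡ 8 mod 9 and 35 ≡ 3 mod 4) yet 35 ≡ 35 (mod 36), not 32.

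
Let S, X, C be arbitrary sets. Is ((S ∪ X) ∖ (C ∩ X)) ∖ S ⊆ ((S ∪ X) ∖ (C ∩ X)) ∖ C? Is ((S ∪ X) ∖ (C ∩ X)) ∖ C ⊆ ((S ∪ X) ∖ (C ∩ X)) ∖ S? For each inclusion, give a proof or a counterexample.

Only the forward inclusion holds.

Forward inclusion. Let x ∈ ((S ∪ X) ∖ (C ∩ X)) ∖ S. Then x ∈ X and x ∉ S, C, from which x ∈ ((S ∪ X) ∖ (C ∩ X)) ∖ C.

Reverse inclusion. This inclusion fails. Take S = {1}, X = ∅, C = ∅; then 1 ∈ ((S ∪ X) ∖ (C ∩ X)) ∖ C but 1 ∉ ((S ∪ X) ∖ (C ∩ X)) ∖ S.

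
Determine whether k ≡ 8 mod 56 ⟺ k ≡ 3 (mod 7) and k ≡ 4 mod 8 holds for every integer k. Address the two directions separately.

(⇒) fails and (⇐) fails.

Forward direction. This fails: k = 8 gives 8 ≡ 8 (mod 56) but 8 ≡ 1 (mod 7), so the conjunction on the right does not hold.

Converse. This fails: k = 52 satisfies both congruences on the right (52 ≡ 3 mod 7 and 52 ≡ 4 mod 8) yet 52 ≡ 52 (mod 56), not 8.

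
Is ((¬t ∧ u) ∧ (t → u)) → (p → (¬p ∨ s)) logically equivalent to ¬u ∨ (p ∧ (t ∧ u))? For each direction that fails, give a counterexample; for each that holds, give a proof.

(⇒) This fails. Under u = T, p = F, s = F, t = F, the left side is true but the right side is false.

(⇐) Assume the antecedent. If u is true, the antecedent forces (u = T, p = T, s = F, t = T) or (u = T, p = T, s = T, t = T), and the consequent holds there. If u is false, the consequent reduces to true regardless of the other variables. Either way the consequent holds.

Not equivalent: only (⇐) holds.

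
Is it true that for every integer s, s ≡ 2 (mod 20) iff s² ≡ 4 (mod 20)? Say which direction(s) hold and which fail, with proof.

(⇒) Suppose s ≡ 2 (mod 20). Write s = 20j + 2. Then (20j + 2)² = 400j² + 80j + 4 = 20(20j² + 4j) + 4, so s² ≡ 4 (mod 20).

(⇐) This fails: take s = 8. Then 8² = 64 ≡ 4 (mod 20), yet 8 ≡ 8 (mod 20), not 2.

The forward direction holds; the converse fails.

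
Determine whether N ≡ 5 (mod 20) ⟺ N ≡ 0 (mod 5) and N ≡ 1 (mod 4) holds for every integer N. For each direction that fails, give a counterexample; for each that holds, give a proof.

(⇒) Suppose N ≡ 5 (mod 20); write N = 20j + 5. Since 5 ∣ 20, reducing mod 5 gives N ≡ 5 ≡ 0 (mod 5); since 4 ∣ 20, reducing mod 4 gives N ≡ 5 ≡ 1 (mod 4).

(⇐) Conversely, if N ≡ 0 (mod 5) and N ≡ 1 (mod 4), then by the Chinese remainder theorem N ≡ 5 (mod 20). This is exactly N ≡ 5 (mod 20).

Equivalent; both directions hold.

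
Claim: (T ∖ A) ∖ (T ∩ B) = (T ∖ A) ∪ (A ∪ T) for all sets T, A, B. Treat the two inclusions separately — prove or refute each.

(⊆) Let x ∈ (T ∖ A) ∖ (T ∩ B). Then x ∈ T and x ∉ A, B, from which x ∈ (T ∖ A) ∪ (A ∪ T).

(⊇) This inclusion fails. Take T = ∅, A = {1}, B = ∅; then 1 ∈ (T ∖ A) ∪ (A ∪ T) but 1 ∉ (T ∖ A) ∖ (T ∩ B).

The sets are not equal: only the forward inclusion holds.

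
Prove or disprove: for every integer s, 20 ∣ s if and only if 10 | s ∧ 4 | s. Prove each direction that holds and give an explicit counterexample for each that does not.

Forward direction. If 20 ∣ s, write s = 20q. Since 20 = 2·10, s = 10·(2q), so 10 ∣ s; and since 20 = 5·4, s = 4·(5q), so 4 ∣ s.

Converse. Suppose 10 ∣ s and 4 ∣ s. Any common multiple of 10 and 4 is a multiple of their lcm; here lcm(10, 4) = 10·4/gcd(10, 4) = 40/2 = 20, so 20 ∣ s.

Both directions hold; the statement is true.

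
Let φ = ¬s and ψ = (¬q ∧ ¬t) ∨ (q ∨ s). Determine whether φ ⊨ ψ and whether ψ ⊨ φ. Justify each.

Both directions fail.

(⇒) This fails. Under q = F, s = F, t = T, the left side is true but the right side is false.

(⇐) This fails. Under q = F, s = T, t = F, the left side is false but the right side is true.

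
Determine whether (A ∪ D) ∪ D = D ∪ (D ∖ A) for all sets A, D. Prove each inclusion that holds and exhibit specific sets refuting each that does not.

The sets are not equal: only the reverse inclusion holds.

(⟸) Let x ∈ D ∪ (D ∖ A). Then either x ∈ D and x ∉ A; or x ∈ A ∩ D. In each case x ∈ (A ∪ D) ∪ D, so D ∪ (D ∖ A) ⊆ (A ∪ D) ∪ D.

(⟹) This inclusion fails. Take A = {1}, D = ∅; then 1 ∈ (A ∪ D) ∪ D but 1 ∉ D ∪ (D ∖ A).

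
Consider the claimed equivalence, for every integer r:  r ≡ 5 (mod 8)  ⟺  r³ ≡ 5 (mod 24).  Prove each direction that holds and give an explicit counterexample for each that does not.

(→) This fails: take r = 13. Then 13 ≡ 5 (mod 8), but 13³ = 2197 ≡ 13 (mod 24), not 5.

(←) Conversely, the residues r modulo 24 with r³ ≡ 5 (mod 24) are exactly {5}, and each is ≡ 5 (mod 8).

The forward direction fails; the converse holds.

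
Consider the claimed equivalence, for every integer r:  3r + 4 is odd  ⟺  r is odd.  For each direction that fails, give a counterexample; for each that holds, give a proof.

Converse. Suppose r is odd; write r = 2j + 1. Then 3r + 4 = 3·(2j + 1) + 4 = 2·3j + 7, which is odd.

Forward direction. Suppose 3r + 4 is odd. Since 3 is odd, 3r and r have the same parity, so 3r + 4 ≡ r + 4 (mod 2). As 4 is even, 3r + 4 is odd exactly when r is odd. Thus r is odd.

Both directions hold; the statement is true.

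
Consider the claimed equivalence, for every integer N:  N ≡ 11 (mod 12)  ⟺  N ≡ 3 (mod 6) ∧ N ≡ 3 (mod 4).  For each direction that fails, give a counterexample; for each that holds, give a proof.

(⇒) This fails: N = 11 gives 11 ≡ 11 (mod 12) but 11 ≡ 5 (mod 6), so the conjunction on the right does not hold.

(⇐) This fails: N = 3 satisfies both congruences on the right (3 ≡ 3 mod 6 and 3 ≡ 3 mod 4) yet 3 ≡ 3 (mod 12), not 11.

(⇒) fails and (⇐) fails.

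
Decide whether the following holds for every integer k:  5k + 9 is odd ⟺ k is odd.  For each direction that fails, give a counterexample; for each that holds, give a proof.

(⇒) fails and (⇐) fails.

(⇒) This fails: k = 0 gives 5k + 9 = 9, which is odd, but 0 is even, not odd.

(⇐) This also fails: k = 3 is odd, but 5k + 9 = 24 is even, not odd.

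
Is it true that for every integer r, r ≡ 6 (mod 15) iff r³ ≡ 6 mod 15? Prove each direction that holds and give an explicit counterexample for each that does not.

(→) Suppose r ≡ 6 (mod 15). Write r = 15j + 6. Then (15j + 6)³ = 3375j³ + 4050j² + 1620j + 216 = 15(225j³ + 270j² + 108j + 14) + 6, so r³ ≡ 6 (mod 15).

(←) Conversely, suppose r³ ≡ 6 (mod 15). The only residue r in {0, …, 14} with r³ ≡ 6 (mod 15) is r = 6, so r ≡ 6 (mod 15).

Both implications hold.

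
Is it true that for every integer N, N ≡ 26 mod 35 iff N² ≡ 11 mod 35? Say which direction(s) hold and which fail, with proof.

(⇒) holds; (⇐) fails.

(⇒) Suppose N ≡ 26 mod 35. Write N = 35j + 26. Then (35j + 26)² = 1225j² + 1820j + 676 = 35(35j² + 52j + 19) + 11, so N² ≡ 11 (mod 35).

(⇐) This fails: take N = 9. Then 9² = 81 ≡ 11 (mod 35), yet 9 ≡ 9 (mod 35), not 26.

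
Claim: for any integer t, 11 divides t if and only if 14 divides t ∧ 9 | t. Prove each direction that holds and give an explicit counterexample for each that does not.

Neither direction holds.

[⇒] This fails: take t = 11. Certainly 11 ∣ 11, but 14 ∤ 11.

[⇐] This fails: take t = 126. Both 14 ∣ 126 and 9 ∣ 126, yet 126 is not a multiple of 11 (since 126 = 11·11 + 5), so 11 ∤ 126.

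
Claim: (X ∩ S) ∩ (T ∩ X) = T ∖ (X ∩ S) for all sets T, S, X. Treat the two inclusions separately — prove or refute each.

(⟹) This inclusion fails. Take T = {1}, S = {1}, X = {1}; then 1 ∈ (X ∩ S) ∩ (T ∩ X) but 1 ∉ T ∖ (X ∩ S).

(⟸) This inclusion fails. Take T = {1}, S = ∅, X = ∅; then 1 ∈ T ∖ (X ∩ S) but 1 ∉ (X ∩ S) ∩ (T ∩ X).

Neither inclusion holds.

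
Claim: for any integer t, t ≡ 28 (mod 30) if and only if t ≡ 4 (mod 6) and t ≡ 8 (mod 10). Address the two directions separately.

Both implications hold.

(→) Suppose t ≡ 28 (mod 30); write t = 30j + 28. Since 6 ∣ 30, reducing mod 6 gives t ≡ 28 ≡ 4 (mod 6); since 10 ∣ 30, reducing mod 10 gives t ≡ 28 ≡ 8 (mod 10).

(←) Conversely, if t ≡ 4 (mod 6) and t ≡ 8 (mod 10), then by the Chinese remainder theorem t ≡ 28 (mod 30). This is exactly t ≡ 28 (mod 30).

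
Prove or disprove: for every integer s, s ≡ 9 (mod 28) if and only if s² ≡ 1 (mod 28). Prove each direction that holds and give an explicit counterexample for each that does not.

Neither direction holds.

(⟹) This fails: take s = 9. Then 9 ≡ 9 (mod 28), but 9² = 81 ≡ 25 (mod 28), not 1.

(⟸) This fails: take s = 1. Then 1² = 1 ≡ 1 (mod 28), yet 1 ≡ 1 (mod 28), not 9.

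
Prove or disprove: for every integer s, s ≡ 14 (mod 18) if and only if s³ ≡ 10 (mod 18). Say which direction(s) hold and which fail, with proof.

(⟹) This fails: take s = 14. Then 14 ≡ 14 (mod 18), but 14³ = 2744 ≡ 8 (mod 18), not 10.

(⟸) This fails: take s = 4. Then 4³ = 64 ≡ 10 (mod 18), yet 4 ≡ 4 (mod 18), not 14.

Neither implication holds.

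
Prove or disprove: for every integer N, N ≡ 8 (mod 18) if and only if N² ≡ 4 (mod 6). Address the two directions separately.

(⇒) Suppose N ≡ 8 (mod 18). Then N² ≡ 8² = 64 (mod 18), and since 6 ∣ 18, also N² ≡ 4 (mod 6).

(⇐) This fails: take N = 2. Then 2² = 4 ≡ 4 (mod 6), yet 2 ≡ 2 (mod 18), not 8.

Only the forward implication holds.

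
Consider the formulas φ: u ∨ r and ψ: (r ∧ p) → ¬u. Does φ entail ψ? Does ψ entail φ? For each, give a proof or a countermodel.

[⇒] This fails. Under p = T, r = T, u = T, the left side is true but the right side is false.

[⇐] This fails. Under p = F, r = F, u = F, the left side is false but the right side is true.

Neither implication holds.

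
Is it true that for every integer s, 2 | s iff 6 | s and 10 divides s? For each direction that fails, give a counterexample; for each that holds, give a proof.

Only the converse holds.

[⇐] Suppose 6 ∣ s and 10 ∣ s. Any common multiple of 6 and 10 is a multiple of their lcm; here lcm(6, 10) = 6·10/gcd(6, 10) = 60/2 = 30, so 30 ∣ s. Since 2 ∣ 30, it follows that 2 ∣ s.

[⇒] This fails: take s = 2. Certainly 2 ∣ 2, but 6 ∤ 2.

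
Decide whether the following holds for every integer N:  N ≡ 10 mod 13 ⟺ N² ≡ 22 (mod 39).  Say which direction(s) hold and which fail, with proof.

Neither direction holds.

[⇒] This fails: take N = 36. Then 36 ≡ 10 (mod 13), but 36² = 1296 ≡ 9 (mod 39), not 22.

[⇐] This fails: take N = 16. Then 16² = 256 ≡ 22 (mod 39), yet 16 ≡ 3 (mod 13), not 10.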